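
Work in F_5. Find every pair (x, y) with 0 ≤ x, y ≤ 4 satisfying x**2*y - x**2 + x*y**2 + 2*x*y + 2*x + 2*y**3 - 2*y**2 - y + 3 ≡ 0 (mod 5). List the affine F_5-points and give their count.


Affine F_5-points: {(0, 4), (1, 2), (1, 3), (3, 0), (3, 3), (3, 4), (4, 0), (4, 2)}; count = 8.

For each of the 25 pairs (x, y) ∈ F_5², evaluate f(x, y) mod 5. Record the zeros.
  x = 0: [0↦3, 1↦2, 2↦4, 3↦1, 4↦0]  zeros at y ∈ {4}
  x = 1: [0↦4, 1↦2, 2↦0, 3↦0, 4↦4]  zeros at y ∈ {2, 3}
  x = 2: [0↦3, 1↦2, 2↦3, 3↦3, 4↦4]  zeros at y ∈ ∅
  x = 3: [0↦0, 1↦2, 2↦3, 3↦0, 4↦0]  zeros at y ∈ {0, 3, 4}
  x = 4: [0↦0, 1↦2, 2↦0, 3↦1, 4↦2]  zeros at y ∈ {0, 2}
Collecting zeros: affine points = {(0, 4), (1, 2), (1, 3), (3, 0), (3, 3), (3, 4), (4, 0), (4, 2)}.
Total count |C(F_5)_aff| = 8.


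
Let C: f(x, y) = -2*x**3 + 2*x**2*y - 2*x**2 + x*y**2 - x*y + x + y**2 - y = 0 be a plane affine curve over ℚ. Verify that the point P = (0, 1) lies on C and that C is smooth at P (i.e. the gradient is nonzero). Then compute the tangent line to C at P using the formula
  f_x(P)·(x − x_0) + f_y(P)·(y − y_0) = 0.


Tangent line at P: x + y - 1 = 0.

Step 1: f(0, 1) = 0, so P lies on C.
Step 2: partial derivatives
  f_x(x, y) = -6*x**2 + 4*x*y - 4*x + y**2 - y + 1, f_y(x, y) = 2*x**2 + 2*x*y - x + 2*y - 1.
  f_x(P) = 1, f_y(P) = 1 (gradient nonzero, so P is smooth).
Step 3: tangent line at P: 1·(x − 0) + 1·(y − 1) = 0.
Expanding: x + y - 1 = 0.


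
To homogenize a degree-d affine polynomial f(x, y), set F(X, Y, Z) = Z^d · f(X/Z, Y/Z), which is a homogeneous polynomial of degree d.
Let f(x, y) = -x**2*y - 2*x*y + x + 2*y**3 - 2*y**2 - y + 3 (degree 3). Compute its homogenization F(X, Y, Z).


F(X, Y, Z) = -X**2*Y - 2*X*Y*Z + X*Z**2 + 2*Y**3 - 2*Y**2*Z - Y*Z**2 + 3*Z**3

deg(f) = 3.
Substitute x = X/Z, y = Y/Z into f, then multiply by Z^3.
  monomial -1·x^2·y^1 ↦ -1·X^2·Y^1·Z^0.
  monomial -2·x^1·y^1 ↦ -2·X^1·Y^1·Z^1.
  monomial 1·x^1·y^0 ↦ 1·X^1·Y^0·Z^2.
  monomial 2·x^0·y^3 ↦ 2·X^0·Y^3·Z^0.
  monomial -2·x^0·y^2 ↦ -2·X^0·Y^2·Z^1.
  monomial -1·x^0·y^1 ↦ -1·X^0·Y^1·Z^2.
  monomial 3·x^0·y^0 ↦ 3·X^0·Y^0·Z^3.
Collecting: F(X, Y, Z) = -X**2*Y - 2*X*Y*Z + X*Z**2 + 2*Y**3 - 2*Y**2*Z - Y*Z**2 + 3*Z**3.


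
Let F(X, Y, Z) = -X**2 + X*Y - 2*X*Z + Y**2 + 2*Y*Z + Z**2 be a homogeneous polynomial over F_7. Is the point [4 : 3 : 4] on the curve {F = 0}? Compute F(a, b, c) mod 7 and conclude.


F(4,3,4) ≡ 6 (mod 7); P is NOT on the curve.

Evaluate F(4, 3, 4) term-by-term (mod 7).
  -X**2 ↦ -1·16·1·1 = -16
  X*Y ↦ 1·4·3·1 = 12
  -2*X*Z ↦ -2·4·1·4 = -32
  Y**2 ↦ 1·1·9·1 = 9
  2*Y*Z ↦ 2·1·3·4 = 24
  Z**2 ↦ 1·1·1·16 = 16
Sum: F(4, 3, 4) = (-16) + (12) + (-32) + (9) + (24) + (16) = 13.
Reducing mod 7: 13 ≡ 6 (mod 7).
Since F(a, b, c) ≡ 6 ≠ 0 (mod 7), P does NOT lie on the curve.


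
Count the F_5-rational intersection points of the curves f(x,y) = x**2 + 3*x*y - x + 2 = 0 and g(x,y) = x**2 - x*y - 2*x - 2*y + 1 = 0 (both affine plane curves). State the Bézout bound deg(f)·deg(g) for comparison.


Common zeros: ∅; count = 0; Bézout bound = 4.

deg(f) = 2, deg(g) = 2, so Bézout bound = 4.
Scan x ∈ F_5. For each x, list the y ∈ F_5 with f(x, y) ≡ 0 and those with g(x, y) ≡ 0 (mod 5); the common zeros in that column are the intersection.
  x = 0: f ≡ 0 at y ∈ ∅; g ≡ 0 at y ∈ {3}; common: ∅.
  x = 1: f ≡ 0 at y ∈ {1}; g ≡ 0 at y ∈ {0}; common: ∅.
  x = 2: f ≡ 0 at y ∈ {1}; g ≡ 0 at y ∈ {4}; common: ∅.
  x = 3: f ≡ 0 at y ∈ {3}; g ≡ 0 at y ∈ ∅; common: ∅.
  x = 4: f ≡ 0 at y ∈ {3}; g ≡ 0 at y ∈ {4}; common: ∅.
Collecting: common zeros = ∅, so the count is 0.
Comparison with the Bézout bound: 0 ≤ 4 = deg(f)·deg(g), as expected for curves with no common component (the affine F_5-count falls short of the bound because intersections may lie at infinity, over extension fields, or carry multiplicity).


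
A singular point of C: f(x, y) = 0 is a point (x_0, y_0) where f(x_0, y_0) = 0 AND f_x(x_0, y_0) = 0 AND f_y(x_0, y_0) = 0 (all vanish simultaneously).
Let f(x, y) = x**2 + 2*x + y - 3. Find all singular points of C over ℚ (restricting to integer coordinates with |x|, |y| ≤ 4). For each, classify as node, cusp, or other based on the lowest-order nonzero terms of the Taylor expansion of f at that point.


No singular points in the scanned grid; C is smooth there.

Compute partial derivatives:
  f_x = 2*x + 2.
  f_y = 1.
f_y = 1 is a nonzero constant, so f_y never vanishes: no point (x, y) can satisfy f = f_x = f_y = 0. In particular no (x, y) ∈ {−4, ..., 4}² is singular; the curve is smooth.


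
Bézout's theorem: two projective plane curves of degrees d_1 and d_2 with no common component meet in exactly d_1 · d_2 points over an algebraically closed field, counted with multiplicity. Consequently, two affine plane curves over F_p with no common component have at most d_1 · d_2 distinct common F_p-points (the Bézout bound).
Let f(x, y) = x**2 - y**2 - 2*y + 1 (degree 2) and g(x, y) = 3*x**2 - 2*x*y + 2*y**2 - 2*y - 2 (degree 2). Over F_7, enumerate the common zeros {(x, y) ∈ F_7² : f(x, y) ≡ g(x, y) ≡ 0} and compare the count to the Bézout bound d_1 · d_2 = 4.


Common zeros: ∅; count = 0; Bézout bound = 4.

deg(f) = 2, deg(g) = 2, so Bézout bound = 4.
Scan x ∈ F_7. For each x, list the y ∈ F_7 with f(x, y) ≡ 0 and those with g(x, y) ≡ 0 (mod 7); the common zeros in that column are the intersection.
  x = 0: f ≡ 0 at y ∈ {2, 3}; g ≡ 0 at y ∈ ∅; common: ∅.
  x = 1: f ≡ 0 at y ∈ ∅; g ≡ 0 at y ∈ {3, 6}; common: ∅.
  x = 2: f ≡ 0 at y ∈ ∅; g ≡ 0 at y ∈ ∅; common: ∅.
  x = 3: f ≡ 0 at y ∈ {1, 4}; g ≡ 0 at y ∈ {5, 6}; common: ∅.
  x = 4: f ≡ 0 at y ∈ {1, 4}; g ≡ 0 at y ∈ ∅; common: ∅.
  x = 5: f ≡ 0 at y ∈ ∅; g ≡ 0 at y ∈ {1, 5}; common: ∅.
  x = 6: f ≡ 0 at y ∈ ∅; g ≡ 0 at y ∈ ∅; common: ∅.
Collecting: common zeros = ∅, so the count is 0.
Comparison with the Bézout bound: 0 ≤ 4 = deg(f)·deg(g), as expected for curves with no common component (the affine F_7-count falls short of the bound because intersections may lie at infinity, over extension fields, or carry multiplicity).


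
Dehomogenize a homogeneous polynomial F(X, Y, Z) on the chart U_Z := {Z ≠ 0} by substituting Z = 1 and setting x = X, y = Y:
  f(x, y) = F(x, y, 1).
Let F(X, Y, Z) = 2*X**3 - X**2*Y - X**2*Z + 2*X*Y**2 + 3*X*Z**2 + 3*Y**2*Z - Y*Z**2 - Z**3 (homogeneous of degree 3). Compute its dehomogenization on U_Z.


f(x, y) = 2*x**3 - x**2*y - x**2 + 2*x*y**2 + 3*x + 3*y**2 - y - 1

On U_Z we set Z = 1. Each monomial c·X^i·Y^j·Z^k in F becomes c·x^i·y^j·1^k = c·x^i·y^j.
Substituting Z = 1: F(X, Y, 1) = 2*x**3 - x**2*y - x**2 + 2*x*y**2 + 3*x + 3*y**2 - y - 1.
Note: deg(f) ≤ deg(F) = 3; strict inequality happens when F is divisible by Z (lost terms).


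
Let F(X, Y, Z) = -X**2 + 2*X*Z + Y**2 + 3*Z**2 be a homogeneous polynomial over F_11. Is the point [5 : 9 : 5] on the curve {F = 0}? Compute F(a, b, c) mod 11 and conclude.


F(5,9,5) ≡ 5 (mod 11); P is NOT on the curve.

Evaluate F(5, 9, 5) term-by-term (mod 11).
  -X**2 ↦ -1·25·1·1 = -25
  2*X*Z ↦ 2·5·1·5 = 50
  Y**2 ↦ 1·1·81·1 = 81
  3*Z**2 ↦ 3·1·1·25 = 75
Sum: F(5, 9, 5) = (-25) + (50) + (81) + (75) = 181.
Reducing mod 11: 181 ≡ 5 (mod 11).
Since F(a, b, c) ≡ 5 ≠ 0 (mod 11), P does NOT lie on the curve.


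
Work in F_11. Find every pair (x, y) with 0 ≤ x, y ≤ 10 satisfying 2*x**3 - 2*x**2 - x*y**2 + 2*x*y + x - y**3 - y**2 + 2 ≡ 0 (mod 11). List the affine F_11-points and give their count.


Affine F_11-points: {(0, 1), (1, 10), (2, 2), (2, 8), (2, 9), (3, 5), (5, 6), (8, 6), (9, 4), (10, 6), (10, 10)}; count = 11.

For each of the 121 pairs (x, y) ∈ F_11², evaluate f(x, y) mod 11. Record the zeros.
  x = 0: [0↦2, 1↦0, 2↦1, 3↦10, 4↦10, 5↦6, 6↦3, 7↦6, 8↦9, 9↦6, 10↦2]  zeros at y ∈ {1}
  x = 1: [0↦3, 1↦2, 2↦2, 3↦8, 4↦3, 5↦3, 6↦2, 7↦5, 8↦6, 9↦10, 10↦0]  zeros at y ∈ {10}
  x = 2: [0↦1, 1↦1, 2↦0, 3↦3, 4↦4, 5↦8, 6↦9, 7↦1, 8↦0, 9↦0, 10↦6]  zeros at y ∈ {2, 8, 9}
  x = 3: [0↦8, 1↦9, 2↦7, 3↦7, 4↦3, 5↦0, 6↦3, 7↦6, 8↦3, 9↦10, 10↦10]  zeros at y ∈ {5}
  x = 4: [0↦3, 1↦5, 2↦2, 3↦10, 4↦1, 5↦2, 6↦7, 7↦10, 8↦5, 9↦8, 10↦2]  zeros at y ∈ ∅
  x = 5: [0↦9, 1↦1, 2↦8, 3↦2, 4↦10, 5↦4, 6↦0, 7↦3, 8↦7, 9↦6, 10↦5]  zeros at y ∈ {6}
  x = 6: [0↦5, 1↦9, 2↦4, 3↦6, 4↦9, 5↦7, 6↦5, 7↦8, 8↦10, 9↦5, 10↦9]  zeros at y ∈ ∅
  x = 7: [0↦3, 1↦8, 2↦2, 3↦1, 4↦10, 5↦1, 6↦1, 7↦4, 8↦4, 9↦6, 10↦4]  zeros at y ∈ ∅
  x = 8: [0↦4, 1↦10, 2↦3, 3↦10, 4↦3, 5↦9, 6↦0, 7↦3, 8↦1, 9↦10, 10↦2]  zeros at y ∈ {6}
  x = 9: [0↦9, 1↦5, 2↦8, 3↦1, 4↦0, 5↦10, 6↦3, 7↦6, 8↦2, 9↦7, 10↦4]  zeros at y ∈ {4}
  x = 10: [0↦8, 1↦5, 2↦7, 3↦8, 4↦2, 5↦5, 6↦0, 7↦3, 8↦8, 9↦9, 10↦0]  zeros at y ∈ {6, 10}
Collecting zeros: affine points = {(0, 1), (1, 10), (2, 2), (2, 8), (2, 9), (3, 5), (5, 6), (8, 6), (9, 4), (10, 6), (10, 10)}.
Total count |C(F_11)_aff| = 11.


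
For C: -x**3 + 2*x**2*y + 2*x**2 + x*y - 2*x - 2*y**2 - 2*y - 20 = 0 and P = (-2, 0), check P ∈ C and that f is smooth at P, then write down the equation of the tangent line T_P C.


Tangent line at P: -22*x + 4*y - 44 = 0.

Step 1: f(-2, 0) = 0, so P lies on C.
Step 2: partial derivatives
  f_x(x, y) = -3*x**2 + 4*x*y + 4*x + y - 2, f_y(x, y) = 2*x**2 + x - 4*y - 2.
  f_x(P) = -22, f_y(P) = 4 (gradient nonzero, so P is smooth).
Step 3: tangent line at P: -22·(x − -2) + 4·(y − 0) = 0.
Expanding: -22*x + 4*y - 44 = 0.


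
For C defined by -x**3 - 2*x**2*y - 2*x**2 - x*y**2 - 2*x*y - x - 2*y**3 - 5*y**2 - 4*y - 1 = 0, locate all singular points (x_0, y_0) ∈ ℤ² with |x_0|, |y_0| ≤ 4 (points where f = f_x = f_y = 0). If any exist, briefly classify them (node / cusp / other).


Singular points: {(0, -1)}; classification: cusp.

Compute partial derivatives:
  f_x = -3*x**2 - 4*x*y - 4*x - y**2 - 2*y - 1.
  f_y = -2*x**2 - 2*x*y - 2*x - 6*y**2 - 10*y - 4.
Scan x_0 ∈ {−4, ..., 4}. For each x_0, f_y(x_0, y) is a polynomial in y; find its integer roots y ∈ {−4, ..., 4}, then test f_x and f at those candidates.
  x = -4: f_y(-4, y) = -6*y**2 - 2*y - 28; no integer root y with |y| ≤ 4.
  x = -3: f_y(-3, y) = -6*y**2 - 4*y - 16; no integer root y with |y| ≤ 4.
  x = -2: f_y(-2, y) = -6*y**2 - 6*y - 8; no integer root y with |y| ≤ 4.
  x = -1: f_y(-1, y) = -6*y**2 - 8*y - 4; no integer root y with |y| ≤ 4.
  x = 0: f_y(0, y) = -6*y**2 - 10*y - 4; vanishes at y ∈ {-1}. (0, -1): f_x = 0, f = 0 — SINGULAR.
  x = 1: f_y(1, y) = -6*y**2 - 12*y - 8; no integer root y with |y| ≤ 4.
  x = 2: f_y(2, y) = -6*y**2 - 14*y - 16; no integer root y with |y| ≤ 4.
  x = 3: f_y(3, y) = -6*y**2 - 16*y - 28; no integer root y with |y| ≤ 4.
  x = 4: f_y(4, y) = -6*y**2 - 18*y - 44; no integer root y with |y| ≤ 4.
Only singular point on the grid: (0, -1).
Classify: substitute x = 0 + u, y = -1 + v and expand: f = -u**3 - 2*u**2*v - u*v**2 - 2*v**3 + v**2.
No constant or linear terms (consistent with a singular point). Quadratic part: v**2. Cubic part: -u**3 - 2*u**2*v - u*v**2 - 2*v**3.
The quadratic part v**2 is a perfect square, so there is a single (double) tangent line v = 0, i.e. y = -1. Restricting the cubic part to that line (v = 0) leaves -u**3 ≠ 0, so f is not divisible by v and the branch is v² ≈ u**3 to lowest order — this is a cusp.
Classification: cusp.


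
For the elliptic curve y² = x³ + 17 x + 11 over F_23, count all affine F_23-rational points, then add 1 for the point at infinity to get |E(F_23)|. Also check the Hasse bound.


Affine points = {(1, 11), (1, 12), (7, 6), (7, 17), (10, 10), (10, 13), (14, 7), (14, 16), (16, 3), (16, 20), (18, 10), (18, 13), (20, 5), (20, 18), (22, 4), (22, 19)}; affine count = 16; |E(F_23)| = 17.

Discriminant check: Δ ∝ 4a³ + 27b² = 4·17³ + 27·11² = 4·4913 + 27·121 ≡ 11 (mod 23). Nonzero ⇒ E is nonsingular.
For each x ∈ F_23, compute rhs = x³ + 17·x + 11 mod 23, then count y ∈ F_23 with y² ≡ rhs.
  x = 0: rhs = 11, matching y values: none (0 points).
  x = 1: rhs = 6, matching y values: 11, 12 (2 points).
  x = 2: rhs = 7, matching y values: none (0 points).
  x = 3: rhs = 20, matching y values: none (0 points).
  x = 4: rhs = 5, matching y values: none (0 points).
  x = 5: rhs = 14, matching y values: none (0 points).
  x = 6: rhs = 7, matching y values: none (0 points).
  x = 7: rhs = 13, matching y values: 6, 17 (2 points).
  x = 8: rhs = 15, matching y values: none (0 points).
  x = 9: rhs = 19, matching y values: none (0 points).
  x = 10: rhs = 8, matching y values: 10, 13 (2 points).
  x = 11: rhs = 11, matching y values: none (0 points).
  x = 12: rhs = 11, matching y values: none (0 points).
  x = 13: rhs = 14, matching y values: none (0 points).
  x = 14: rhs = 3, matching y values: 7, 16 (2 points).
  x = 15: rhs = 7, matching y values: none (0 points).
  x = 16: rhs = 9, matching y values: 3, 20 (2 points).
  x = 17: rhs = 15, matching y values: none (0 points).
  x = 18: rhs = 8, matching y values: 10, 13 (2 points).
  x = 19: rhs = 17, matching y values: none (0 points).
  x = 20: rhs = 2, matching y values: 5, 18 (2 points).
  x = 21: rhs = 15, matching y values: none (0 points).
  x = 22: rhs = 16, matching y values: 4, 19 (2 points).
Total affine count: 16.
Full point count |E(F_23)| = 16 + 1 = 17.
Hasse bound: |17 − (23+1)| = |-7| = 7 ≤ 2√23 ≈ 9.5917 ✓.


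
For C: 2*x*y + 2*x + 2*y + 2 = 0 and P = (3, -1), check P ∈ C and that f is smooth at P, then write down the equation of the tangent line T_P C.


Tangent line at P: 8*y + 8 = 0.

Step 1: f(3, -1) = 0, so P lies on C.
Step 2: partial derivatives
  f_x(x, y) = 2*y + 2, f_y(x, y) = 2*x + 2.
  f_x(P) = 0, f_y(P) = 8 (gradient nonzero, so P is smooth).
Step 3: tangent line at P: 0·(x − 3) + 8·(y − -1) = 0.
Expanding: 8*y + 8 = 0.


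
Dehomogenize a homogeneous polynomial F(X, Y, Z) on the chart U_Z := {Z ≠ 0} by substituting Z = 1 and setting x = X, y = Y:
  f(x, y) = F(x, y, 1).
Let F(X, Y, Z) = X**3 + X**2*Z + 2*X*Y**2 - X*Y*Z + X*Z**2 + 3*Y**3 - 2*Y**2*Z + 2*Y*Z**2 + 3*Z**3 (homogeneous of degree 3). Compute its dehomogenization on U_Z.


f(x, y) = x**3 + x**2 + 2*x*y**2 - x*y + x + 3*y**3 - 2*y**2 + 2*y + 3

On U_Z we set Z = 1. Each monomial c·X^i·Y^j·Z^k in F becomes c·x^i·y^j·1^k = c·x^i·y^j.
Substituting Z = 1: F(X, Y, 1) = x**3 + x**2 + 2*x*y**2 - x*y + x + 3*y**3 - 2*y**2 + 2*y + 3.
Note: deg(f) ≤ deg(F) = 3; strict inequality happens when F is divisible by Z (lost terms).


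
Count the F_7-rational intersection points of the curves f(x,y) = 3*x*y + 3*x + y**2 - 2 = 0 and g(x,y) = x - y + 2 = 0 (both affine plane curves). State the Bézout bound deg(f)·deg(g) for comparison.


Common zeros: {(3, 5), (6, 1)}; count = 2; Bézout bound = 2.

deg(f) = 2, deg(g) = 1, so Bézout bound = 2.
Scan x ∈ F_7. For each x, list the y ∈ F_7 with f(x, y) ≡ 0 and those with g(x, y) ≡ 0 (mod 7); the common zeros in that column are the intersection.
  x = 0: f ≡ 0 at y ∈ {3, 4}; g ≡ 0 at y ∈ {2}; common: ∅.
  x = 1: f ≡ 0 at y ∈ ∅; g ≡ 0 at y ∈ {3}; common: ∅.
  x = 2: f ≡ 0 at y ∈ ∅; g ≡ 0 at y ∈ {4}; common: ∅.
  x = 3: f ≡ 0 at y ∈ {0, 5}; g ≡ 0 at y ∈ {5}; common: {5}.
  x = 4: f ≡ 0 at y ∈ ∅; g ≡ 0 at y ∈ {6}; common: ∅.
  x = 5: f ≡ 0 at y ∈ ∅; g ≡ 0 at y ∈ {0}; common: ∅.
  x = 6: f ≡ 0 at y ∈ {1, 2}; g ≡ 0 at y ∈ {1}; common: {1}.
Collecting: common zeros = {(3, 5), (6, 1)}, so the count is 2.
Comparison with the Bézout bound: 2 ≤ 2 = deg(f)·deg(g), as expected for curves with no common component (the bound is attained).


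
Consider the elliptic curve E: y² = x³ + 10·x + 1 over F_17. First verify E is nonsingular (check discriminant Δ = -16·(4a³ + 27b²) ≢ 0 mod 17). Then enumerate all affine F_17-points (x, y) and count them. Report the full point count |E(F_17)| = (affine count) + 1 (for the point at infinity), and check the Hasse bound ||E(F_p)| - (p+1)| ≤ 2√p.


Affine points = {(0, 1), (0, 16), (8, 7), (8, 10), (9, 2), (9, 15), (10, 8), (10, 9), (12, 8), (12, 9), (13, 4), (13, 13)}; affine count = 12; |E(F_17)| = 13.

Discriminant check: Δ ∝ 4a³ + 27b² = 4·10³ + 27·1² = 4·1000 + 27·1 ≡ 15 (mod 17). Nonzero ⇒ E is nonsingular.
For each x ∈ F_17, compute rhs = x³ + 10·x + 1 mod 17, then count y ∈ F_17 with y² ≡ rhs.
  x = 0: rhs = 1, matching y values: 1, 16 (2 points).
  x = 1: rhs = 12, matching y values: none (0 points).
  x = 2: rhs = 12, matching y values: none (0 points).
  x = 3: rhs = 7, matching y values: none (0 points).
  x = 4: rhs = 3, matching y values: none (0 points).
  x = 5: rhs = 6, matching y values: none (0 points).
  x = 6: rhs = 5, matching y values: none (0 points).
  x = 7: rhs = 6, matching y values: none (0 points).
  x = 8: rhs = 15, matching y values: 7, 10 (2 points).
  x = 9: rhs = 4, matching y values: 2, 15 (2 points).
  x = 10: rhs = 13, matching y values: 8, 9 (2 points).
  x = 11: rhs = 14, matching y values: none (0 points).
  x = 12: rhs = 13, matching y values: 8, 9 (2 points).
  x = 13: rhs = 16, matching y values: 4, 13 (2 points).
  x = 14: rhs = 12, matching y values: none (0 points).
  x = 15: rhs = 7, matching y values: none (0 points).
  x = 16: rhs = 7, matching y values: none (0 points).
Total affine count: 12.
Full point count |E(F_17)| = 12 + 1 = 13.
Hasse bound: |13 − (17+1)| = |-5| = 5 ≤ 2√17 ≈ 8.2462 ✓.


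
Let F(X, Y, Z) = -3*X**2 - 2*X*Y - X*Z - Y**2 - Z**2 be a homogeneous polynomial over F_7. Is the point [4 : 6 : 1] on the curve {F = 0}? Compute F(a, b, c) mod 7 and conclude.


F(4,6,1) ≡ 3 (mod 7); P is NOT on the curve.

Evaluate F(4, 6, 1) term-by-term (mod 7).
  -3*X**2 ↦ -3·16·1·1 = -48
  -2*X*Y ↦ -2·4·6·1 = -48
  -X*Z ↦ -1·4·1·1 = -4
  -Y**2 ↦ -1·1·36·1 = -36
  -Z**2 ↦ -1·1·1·1 = -1
Sum: F(4, 6, 1) = (-48) + (-48) + (-4) + (-36) + (-1) = -137.
Reducing mod 7: -137 ≡ 3 (mod 7).
Since F(a, b, c) ≡ 3 ≠ 0 (mod 7), P does NOT lie on the curve.


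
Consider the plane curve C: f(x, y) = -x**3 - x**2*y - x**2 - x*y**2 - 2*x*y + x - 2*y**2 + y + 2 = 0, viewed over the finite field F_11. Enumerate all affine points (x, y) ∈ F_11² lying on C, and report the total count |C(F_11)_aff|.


Affine F_11-points: {(1, 4), (1, 10), (2, 5), (2, 7), (3, 7), (3, 10), (5, 0), (5, 3), (6, 6), (7, 10), (9, 7)}; count = 11.

For each of the 121 pairs (x, y) ∈ F_11², evaluate f(x, y) mod 11. Record the zeros.
  x = 0: [0↦2, 1↦1, 2↦7, 3↦9, 4↦7, 5↦1, 6↦2, 7↦10, 8↦3, 9↦3, 10↦10]  zeros at y ∈ ∅
  x = 1: [0↦1, 1↦7, 2↦7, 3↦1, 4↦0, 5↦4, 6↦2, 7↦5, 8↦2, 9↦4, 10↦0]  zeros at y ∈ {4, 10}
  x = 2: [0↦3, 1↦3, 2↦6, 3↦1, 4↦10, 5↦0, 6↦4, 7↦0, 8↦10, 9↦1, 10↦6]  zeros at y ∈ {5, 7}
  x = 3: [0↦2, 1↦5, 2↦9, 3↦3, 4↦9, 5↦5, 6↦2, 7↦0, 8↦10, 9↦10, 10↦0]  zeros at y ∈ {7, 10}
  x = 4: [0↦3, 1↦7, 2↦10, 3↦1, 4↦2, 5↦2, 6↦1, 7↦10, 8↦7, 9↦3, 10↦9]  zeros at y ∈ ∅
  x = 5: [0↦0, 1↦3, 2↦3, 3↦0, 4↦5, 5↦7, 6↦6, 7↦2, 8↦6, 9↦7, 10↦5]  zeros at y ∈ {0, 3}
  x = 6: [0↦9, 1↦9, 2↦4, 3↦5, 4↦1, 5↦3, 6↦0, 7↦3, 8↦1, 9↦5, 10↦4]  zeros at y ∈ {6}
  x = 7: [0↦2, 1↦8, 2↦7, 3↦10, 4↦6, 5↦6, 6↦10, 7↦7, 8↦8, 9↦2, 10↦0]  zeros at y ∈ {10}
  x = 8: [0↦6, 1↦5, 2↦6, 3↦9, 4↦3, 5↦10, 6↦8, 7↦8, 8↦10, 9↦3, 10↦9]  zeros at y ∈ ∅
  x = 9: [0↦4, 1↦5, 2↦6, 3↦7, 4↦8, 5↦9, 6↦10, 7↦0, 8↦1, 9↦2, 10↦3]  zeros at y ∈ {7}
  x = 10: [0↦1, 1↦2, 2↦1, 3↦9, 4↦4, 5↦8, 6↦10, 7↦10, 8↦8, 9↦4, 10↦9]  zeros at y ∈ ∅
Collecting zeros: affine points = {(1, 4), (1, 10), (2, 5), (2, 7), (3, 7), (3, 10), (5, 0), (5, 3), (6, 6), (7, 10), (9, 7)}.
Total count |C(F_11)_aff| = 11.


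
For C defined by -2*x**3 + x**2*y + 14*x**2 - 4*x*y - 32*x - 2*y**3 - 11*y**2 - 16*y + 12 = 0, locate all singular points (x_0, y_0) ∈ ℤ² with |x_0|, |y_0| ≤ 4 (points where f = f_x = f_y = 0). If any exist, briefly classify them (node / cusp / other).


Singular points: {(2, -2)}; classification: cusp.

Compute partial derivatives:
  f_x = -6*x**2 + 2*x*y + 28*x - 4*y - 32.
  f_y = x**2 - 4*x - 6*y**2 - 22*y - 16.
Scan x_0 ∈ {−4, ..., 4}. For each x_0, f_y(x_0, y) is a polynomial in y; find its integer roots y ∈ {−4, ..., 4}, then test f_x and f at those candidates.
  x = -4: f_y(-4, y) = -6*y**2 - 22*y + 16; no integer root y with |y| ≤ 4.
  x = -3: f_y(-3, y) = -6*y**2 - 22*y + 5; no integer root y with |y| ≤ 4.
  x = -2: f_y(-2, y) = -6*y**2 - 22*y - 4; no integer root y with |y| ≤ 4.
  x = -1: f_y(-1, y) = -6*y**2 - 22*y - 11; no integer root y with |y| ≤ 4.
  x = 0: f_y(0, y) = -6*y**2 - 22*y - 16; vanishes at y ∈ {-1}. (0, -1): f_x = -28 ≠ 0.
  x = 1: f_y(1, y) = -6*y**2 - 22*y - 19; no integer root y with |y| ≤ 4.
  x = 2: f_y(2, y) = -6*y**2 - 22*y - 20; vanishes at y ∈ {-2}. (2, -2): f_x = 0, f = 0 — SINGULAR.
  x = 3: f_y(3, y) = -6*y**2 - 22*y - 19; no integer root y with |y| ≤ 4.
  x = 4: f_y(4, y) = -6*y**2 - 22*y - 16; vanishes at y ∈ {-1}. (4, -1): f_x = -20 ≠ 0.
Only singular point on the grid: (2, -2).
Classify: substitute x = 2 + u, y = -2 + v and expand: f = -2*u**3 + u**2*v - 2*v**3 + v**2.
No constant or linear terms (consistent with a singular point). Quadratic part: v**2. Cubic part: -2*u**3 + u**2*v - 2*v**3.
The quadratic part v**2 is a perfect square, so there is a single (double) tangent line v = 0, i.e. y = -2. Restricting the cubic part to that line (v = 0) leaves -2*u**3 ≠ 0, so f is not divisible by v and the branch is v² ≈ 2*u**3 to lowest order — this is a cusp.
Classification: cusp.


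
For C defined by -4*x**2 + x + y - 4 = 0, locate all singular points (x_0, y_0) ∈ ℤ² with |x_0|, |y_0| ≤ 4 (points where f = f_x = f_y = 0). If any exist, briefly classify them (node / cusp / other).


No singular points in the scanned grid; C is smooth there.

Compute partial derivatives:
  f_x = 1 - 8*x.
  f_y = 1.
f_y = 1 is a nonzero constant, so f_y never vanishes: no point (x, y) can satisfy f = f_x = f_y = 0. In particular no (x, y) ∈ {−4, ..., 4}² is singular; the curve is smooth.


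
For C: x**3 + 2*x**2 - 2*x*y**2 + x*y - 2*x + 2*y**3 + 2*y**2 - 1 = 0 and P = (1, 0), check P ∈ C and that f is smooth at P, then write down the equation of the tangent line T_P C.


Tangent line at P: 5*x + y - 5 = 0.

Step 1: f(1, 0) = 0, so P lies on C.
Step 2: partial derivatives
  f_x(x, y) = 3*x**2 + 4*x - 2*y**2 + y - 2, f_y(x, y) = -4*x*y + x + 6*y**2 + 4*y.
  f_x(P) = 5, f_y(P) = 1 (gradient nonzero, so P is smooth).
Step 3: tangent line at P: 5·(x − 1) + 1·(y − 0) = 0.
Expanding: 5*x + y - 5 = 0.


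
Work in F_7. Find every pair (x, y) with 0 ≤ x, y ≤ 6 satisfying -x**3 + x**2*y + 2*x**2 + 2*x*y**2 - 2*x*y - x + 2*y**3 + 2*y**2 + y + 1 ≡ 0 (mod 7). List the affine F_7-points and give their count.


Affine F_7-points: {(0, 6), (1, 1), (1, 3), (4, 0), (4, 1), (5, 1)}; count = 6.

For each of the 49 pairs (x, y) ∈ F_7², evaluate f(x, y) mod 7. Record the zeros.
  x = 0: [0↦1, 1↦6, 2↦6, 3↦6, 4↦4, 5↦5, 6↦0]  zeros at y ∈ {6}
  x = 1: [0↦1, 1↦0, 2↦5, 3↦0, 4↦4, 5↦1, 6↦3]  zeros at y ∈ {1, 3}
  x = 2: [0↦6, 1↦1, 2↦6, 3↦5, 4↦3, 5↦5, 6↦2]  zeros at y ∈ ∅
  x = 3: [0↦3, 1↦3, 2↦3, 3↦1, 4↦2, 5↦4, 6↦5]  zeros at y ∈ ∅
  x = 4: [0↦0, 1↦0, 2↦4, 3↦3, 4↦2, 5↦6, 6↦6]  zeros at y ∈ {0, 1}
  x = 5: [0↦5, 1↦0, 2↦3, 3↦5, 4↦4, 5↦5, 6↦6]  zeros at y ∈ {1}
  x = 6: [0↦5, 1↦4, 2↦1, 3↦1, 4↦2, 5↦2, 6↦6]  zeros at y ∈ ∅
Collecting zeros: affine points = {(0, 6), (1, 1), (1, 3), (4, 0), (4, 1), (5, 1)}.
Total count |C(F_7)_aff| = 6.


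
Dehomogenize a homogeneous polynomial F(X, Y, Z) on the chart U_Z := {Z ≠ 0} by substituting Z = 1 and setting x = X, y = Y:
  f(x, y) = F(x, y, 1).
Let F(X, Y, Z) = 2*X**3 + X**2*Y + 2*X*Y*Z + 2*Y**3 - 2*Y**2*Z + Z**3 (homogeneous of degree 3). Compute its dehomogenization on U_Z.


f(x, y) = 2*x**3 + x**2*y + 2*x*y + 2*y**3 - 2*y**2 + 1

On U_Z we set Z = 1. Each monomial c·X^i·Y^j·Z^k in F becomes c·x^i·y^j·1^k = c·x^i·y^j.
Substituting Z = 1: F(X, Y, 1) = 2*x**3 + x**2*y + 2*x*y + 2*y**3 - 2*y**2 + 1.
Note: deg(f) ≤ deg(F) = 3; strict inequality happens when F is divisible by Z (lost terms).


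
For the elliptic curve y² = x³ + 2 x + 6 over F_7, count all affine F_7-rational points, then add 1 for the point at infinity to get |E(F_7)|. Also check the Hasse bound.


Affine points = {(1, 3), (1, 4), (2, 2), (2, 5), (3, 2), (3, 5), (4, 1), (4, 6), (5, 1), (5, 6)}; affine count = 10; |E(F_7)| = 11.

Discriminant check: Δ ∝ 4a³ + 27b² = 4·2³ + 27·6² = 4·8 + 27·36 ≡ 3 (mod 7). Nonzero ⇒ E is nonsingular.
For each x ∈ F_7, compute rhs = x³ + 2·x + 6 mod 7, then count y ∈ F_7 with y² ≡ rhs.
  x = 0: rhs = 6, matching y values: none (0 points).
  x = 1: rhs = 2, matching y values: 3, 4 (2 points).
  x = 2: rhs = 4, matching y values: 2, 5 (2 points).
  x = 3: rhs = 4, matching y values: 2, 5 (2 points).
  x = 4: rhs = 1, matching y values: 1, 6 (2 points).
  x = 5: rhs = 1, matching y values: 1, 6 (2 points).
  x = 6: rhs = 3, matching y values: none (0 points).
Total affine count: 10.
Full point count |E(F_7)| = 10 + 1 = 11.
Hasse bound: |11 − (7+1)| = |3| = 3 ≤ 2√7 ≈ 5.2915 ✓.


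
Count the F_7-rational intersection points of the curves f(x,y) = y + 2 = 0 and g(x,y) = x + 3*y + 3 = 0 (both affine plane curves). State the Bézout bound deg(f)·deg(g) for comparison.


Common zeros: {(3, 5)}; count = 1; Bézout bound = 1.

deg(f) = 1, deg(g) = 1, so Bézout bound = 1.
Scan x ∈ F_7. For each x, list the y ∈ F_7 with f(x, y) ≡ 0 and those with g(x, y) ≡ 0 (mod 7); the common zeros in that column are the intersection.
  x = 0: f ≡ 0 at y ∈ {5}; g ≡ 0 at y ∈ {6}; common: ∅.
  x = 1: f ≡ 0 at y ∈ {5}; g ≡ 0 at y ∈ {1}; common: ∅.
  x = 2: f ≡ 0 at y ∈ {5}; g ≡ 0 at y ∈ {3}; common: ∅.
  x = 3: f ≡ 0 at y ∈ {5}; g ≡ 0 at y ∈ {5}; common: {5}.
  x = 4: f ≡ 0 at y ∈ {5}; g ≡ 0 at y ∈ {0}; common: ∅.
  x = 5: f ≡ 0 at y ∈ {5}; g ≡ 0 at y ∈ {2}; common: ∅.
  x = 6: f ≡ 0 at y ∈ {5}; g ≡ 0 at y ∈ {4}; common: ∅.
Collecting: common zeros = {(3, 5)}, so the count is 1.
Comparison with the Bézout bound: 1 ≤ 1 = deg(f)·deg(g), as expected for curves with no common component (the bound is attained).


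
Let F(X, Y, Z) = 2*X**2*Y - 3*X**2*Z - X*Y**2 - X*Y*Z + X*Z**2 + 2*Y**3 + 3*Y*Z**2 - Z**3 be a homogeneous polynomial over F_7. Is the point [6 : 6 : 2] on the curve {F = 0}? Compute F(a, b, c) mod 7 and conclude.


F(6,6,2) ≡ 0 (mod 7); P is on the curve.

Evaluate F(6, 6, 2) term-by-term (mod 7).
  2*X**2*Y ↦ 2·36·6·1 = 432
  -3*X**2*Z ↦ -3·36·1·2 = -216
  -X*Y**2 ↦ -1·6·36·1 = -216
  -X*Y*Z ↦ -1·6·6·2 = -72
  X*Z**2 ↦ 1·6·1·4 = 24
  2*Y**3 ↦ 2·1·216·1 = 432
  3*Y*Z**2 ↦ 3·1·6·4 = 72
  -Z**3 ↦ -1·1·1·8 = -8
Sum: F(6, 6, 2) = (432) + (-216) + (-216) + (-72) + (24) + (432) + (72) + (-8) = 448.
Reducing mod 7: 448 ≡ 0 (mod 7).
Since F(a, b, c) ≡ 0 (mod 7), P lies on the curve.


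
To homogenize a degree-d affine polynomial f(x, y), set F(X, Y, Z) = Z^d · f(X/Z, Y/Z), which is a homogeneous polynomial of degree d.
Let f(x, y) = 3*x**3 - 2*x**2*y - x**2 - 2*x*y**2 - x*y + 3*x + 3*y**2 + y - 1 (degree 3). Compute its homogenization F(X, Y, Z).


F(X, Y, Z) = 3*X**3 - 2*X**2*Y - X**2*Z - 2*X*Y**2 - X*Y*Z + 3*X*Z**2 + 3*Y**2*Z + Y*Z**2 - Z**3

deg(f) = 3.
Substitute x = X/Z, y = Y/Z into f, then multiply by Z^3.
  monomial 3·x^3·y^0 ↦ 3·X^3·Y^0·Z^0.
  monomial -2·x^2·y^1 ↦ -2·X^2·Y^1·Z^0.
  monomial -1·x^2·y^0 ↦ -1·X^2·Y^0·Z^1.
  monomial -2·x^1·y^2 ↦ -2·X^1·Y^2·Z^0.
  monomial -1·x^1·y^1 ↦ -1·X^1·Y^1·Z^1.
  monomial 3·x^1·y^0 ↦ 3·X^1·Y^0·Z^2.
  monomial 3·x^0·y^2 ↦ 3·X^0·Y^2·Z^1.
  monomial 1·x^0·y^1 ↦ 1·X^0·Y^1·Z^2.
  monomial -1·x^0·y^0 ↦ -1·X^0·Y^0·Z^3.
Collecting: F(X, Y, Z) = 3*X**3 - 2*X**2*Y - X**2*Z - 2*X*Y**2 - X*Y*Z + 3*X*Z**2 + 3*Y**2*Z + Y*Z**2 - Z**3.


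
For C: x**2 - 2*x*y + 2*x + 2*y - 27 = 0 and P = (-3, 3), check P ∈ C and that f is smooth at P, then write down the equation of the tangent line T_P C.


Tangent line at P: -10*x + 8*y - 54 = 0.

Step 1: f(-3, 3) = 0, so P lies on C.
Step 2: partial derivatives
  f_x(x, y) = 2*x - 2*y + 2, f_y(x, y) = 2 - 2*x.
  f_x(P) = -10, f_y(P) = 8 (gradient nonzero, so P is smooth).
Step 3: tangent line at P: -10·(x − -3) + 8·(y − 3) = 0.
Expanding: -10*x + 8*y - 54 = 0.


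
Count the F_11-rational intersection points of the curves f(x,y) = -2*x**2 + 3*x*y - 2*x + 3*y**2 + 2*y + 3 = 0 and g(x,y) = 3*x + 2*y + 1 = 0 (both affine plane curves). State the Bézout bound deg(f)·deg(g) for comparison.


Common zeros: {(0, 5), (8, 4)}; count = 2; Bézout bound = 2.

deg(f) = 2, deg(g) = 1, so Bézout bound = 2.
Scan x ∈ F_11. For each x, list the y ∈ F_11 with f(x, y) ≡ 0 and those with g(x, y) ≡ 0 (mod 11); the common zeros in that column are the intersection.
  x = 0: f ≡ 0 at y ∈ {5, 9}; g ≡ 0 at y ∈ {5}; common: {5}.
  x = 1: f ≡ 0 at y ∈ {5, 8}; g ≡ 0 at y ∈ {9}; common: ∅.
  x = 2: f ≡ 0 at y ∈ ∅; g ≡ 0 at y ∈ {2}; common: ∅.
  x = 3: f ≡ 0 at y ∈ ∅; g ≡ 0 at y ∈ {6}; common: ∅.
  x = 4: f ≡ 0 at y ∈ ∅; g ≡ 0 at y ∈ {10}; common: ∅.
  x = 5: f ≡ 0 at y ∈ {2, 7}; g ≡ 0 at y ∈ {3}; common: ∅.
  x = 6: f ≡ 0 at y ∈ ∅; g ≡ 0 at y ∈ {7}; common: ∅.
  x = 7: f ≡ 0 at y ∈ {9}; g ≡ 0 at y ∈ {0}; common: ∅.
  x = 8: f ≡ 0 at y ∈ {2, 4}; g ≡ 0 at y ∈ {4}; common: {4}.
  x = 9: f ≡ 0 at y ∈ ∅; g ≡ 0 at y ∈ {8}; common: ∅.
  x = 10: f ≡ 0 at y ∈ {7, 8}; g ≡ 0 at y ∈ {1}; common: ∅.
Collecting: common zeros = {(0, 5), (8, 4)}, so the count is 2.
Comparison with the Bézout bound: 2 ≤ 2 = deg(f)·deg(g), as expected for curves with no common component (the bound is attained).


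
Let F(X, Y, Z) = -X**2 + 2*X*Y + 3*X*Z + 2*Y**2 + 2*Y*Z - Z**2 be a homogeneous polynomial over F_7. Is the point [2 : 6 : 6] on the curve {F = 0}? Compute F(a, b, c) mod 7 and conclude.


F(2,6,6) ≡ 3 (mod 7); P is NOT on the curve.

Evaluate F(2, 6, 6) term-by-term (mod 7).
  -X**2 ↦ -1·4·1·1 = -4
  2*X*Y ↦ 2·2·6·1 = 24
  3*X*Z ↦ 3·2·1·6 = 36
  2*Y**2 ↦ 2·1·36·1 = 72
  2*Y*Z ↦ 2·1·6·6 = 72
  -Z**2 ↦ -1·1·1·36 = -36
Sum: F(2, 6, 6) = (-4) + (24) + (36) + (72) + (72) + (-36) = 164.
Reducing mod 7: 164 ≡ 3 (mod 7).
Since F(a, b, c) ≡ 3 ≠ 0 (mod 7), P does NOT lie on the curve.


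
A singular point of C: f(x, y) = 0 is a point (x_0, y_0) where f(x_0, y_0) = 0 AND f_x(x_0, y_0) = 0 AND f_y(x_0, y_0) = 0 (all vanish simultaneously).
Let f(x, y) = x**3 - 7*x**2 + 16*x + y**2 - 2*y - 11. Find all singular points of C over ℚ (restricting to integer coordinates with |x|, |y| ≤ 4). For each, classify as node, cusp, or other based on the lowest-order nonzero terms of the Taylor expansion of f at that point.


Singular points: {(2, 1)}; classification: node.

Compute partial derivatives:
  f_x = 3*x**2 - 14*x + 16.
  f_y = 2*y - 2.
Scan x_0 ∈ {−4, ..., 4}. For each x_0, f_y(x_0, y) is a polynomial in y; find its integer roots y ∈ {−4, ..., 4}, then test f_x and f at those candidates.
  x = -4: f_y(-4, y) = 2*y - 2; vanishes at y ∈ {1}. (-4, 1): f_x = 120 ≠ 0.
  x = -3: f_y(-3, y) = 2*y - 2; vanishes at y ∈ {1}. (-3, 1): f_x = 85 ≠ 0.
  x = -2: f_y(-2, y) = 2*y - 2; vanishes at y ∈ {1}. (-2, 1): f_x = 56 ≠ 0.
  x = -1: f_y(-1, y) = 2*y - 2; vanishes at y ∈ {1}. (-1, 1): f_x = 33 ≠ 0.
  x = 0: f_y(0, y) = 2*y - 2; vanishes at y ∈ {1}. (0, 1): f_x = 16 ≠ 0.
  x = 1: f_y(1, y) = 2*y - 2; vanishes at y ∈ {1}. (1, 1): f_x = 5 ≠ 0.
  x = 2: f_y(2, y) = 2*y - 2; vanishes at y ∈ {1}. (2, 1): f_x = 0, f = 0 — SINGULAR.
  x = 3: f_y(3, y) = 2*y - 2; vanishes at y ∈ {1}. (3, 1): f_x = 1 ≠ 0.
  x = 4: f_y(4, y) = 2*y - 2; vanishes at y ∈ {1}. (4, 1): f_x = 8 ≠ 0.
Only singular point on the grid: (2, 1).
Classify: substitute x = 2 + u, y = 1 + v and expand: f = u**3 - u**2 + v**2.
No constant or linear terms (consistent with a singular point). Quadratic part: -u**2 + v**2. Cubic part: u**3.
The quadratic part v**2 - u**2 = (v − u)(v + u) splits into two distinct linear factors, so there are two distinct tangent lines y − 1 = ±(x − 2) — this is a node (ordinary double point).
Classification: node.


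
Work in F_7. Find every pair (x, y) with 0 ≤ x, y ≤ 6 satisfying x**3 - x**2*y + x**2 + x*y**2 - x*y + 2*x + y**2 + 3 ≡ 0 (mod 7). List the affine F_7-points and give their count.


Affine F_7-points: {(0, 2), (0, 5), (1, 0), (1, 1), (2, 3), (2, 6), (4, 0), (4, 4)}; count = 8.

For each of the 49 pairs (x, y) ∈ F_7², evaluate f(x, y) mod 7. Record the zeros.
  x = 0: [0↦3, 1↦4, 2↦0, 3↦5, 4↦5, 5↦0, 6↦4]  zeros at y ∈ {2, 5}
  x = 1: [0↦0, 1↦0, 2↦4, 3↦5, 4↦3, 5↦5, 6↦4]  zeros at y ∈ {0, 1}
  x = 2: [0↦5, 1↦2, 2↦5, 3↦0, 4↦1, 5↦1, 6↦0]  zeros at y ∈ {3, 6}
  x = 3: [0↦3, 1↦2, 2↦2, 3↦3, 4↦5, 5↦1, 6↦5]  zeros at y ∈ ∅
  x = 4: [0↦0, 1↦6, 2↦1, 3↦6, 4↦0, 5↦4, 6↦4]  zeros at y ∈ {0, 4}
  x = 5: [0↦2, 1↦6, 2↦1, 3↦1, 4↦6, 5↦2, 6↦3]  zeros at y ∈ ∅
  x = 6: [0↦1, 1↦1, 2↦1, 3↦1, 4↦1, 5↦1, 6↦1]  zeros at y ∈ ∅
Collecting zeros: affine points = {(0, 2), (0, 5), (1, 0), (1, 1), (2, 3), (2, 6), (4, 0), (4, 4)}.
Total count |C(F_7)_aff| = 8.


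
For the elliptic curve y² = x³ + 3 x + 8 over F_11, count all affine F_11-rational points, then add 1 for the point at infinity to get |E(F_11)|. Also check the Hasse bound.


Affine points = {(1, 1), (1, 10), (2, 0), (3, 0), (5, 4), (5, 7), (6, 0), (7, 3), (7, 8), (8, 4), (8, 7), (9, 4), (9, 7), (10, 2), (10, 9)}; affine count = 15; |E(F_11)| = 16.

Discriminant check: Δ ∝ 4a³ + 27b² = 4·3³ + 27·8² = 4·27 + 27·64 ≡ 10 (mod 11). Nonzero ⇒ E is nonsingular.
For each x ∈ F_11, compute rhs = x³ + 3·x + 8 mod 11, then count y ∈ F_11 with y² ≡ rhs.
  x = 0: rhs = 8, matching y values: none (0 points).
  x = 1: rhs = 1, matching y values: 1, 10 (2 points).
  x = 2: rhs = 0, matching y values: 0 (1 points).
  x = 3: rhs = 0, matching y values: 0 (1 points).
  x = 4: rhs = 7, matching y values: none (0 points).
  x = 5: rhs = 5, matching y values: 4, 7 (2 points).
  x = 6: rhs = 0, matching y values: 0 (1 points).
  x = 7: rhs = 9, matching y values: 3, 8 (2 points).
  x = 8: rhs = 5, matching y values: 4, 7 (2 points).
  x = 9: rhs = 5, matching y values: 4, 7 (2 points).
  x = 10: rhs = 4, matching y values: 2, 9 (2 points).
Total affine count: 15.
Full point count |E(F_11)| = 15 + 1 = 16.
Hasse bound: |16 − (11+1)| = |4| = 4 ≤ 2√11 ≈ 6.6332 ✓.


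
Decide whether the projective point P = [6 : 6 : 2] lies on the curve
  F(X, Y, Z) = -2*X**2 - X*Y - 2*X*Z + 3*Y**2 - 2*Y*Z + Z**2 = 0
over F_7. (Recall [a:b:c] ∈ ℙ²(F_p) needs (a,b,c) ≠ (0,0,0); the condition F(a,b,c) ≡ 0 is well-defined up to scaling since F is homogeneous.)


F(6,6,2) ≡ 5 (mod 7); P is NOT on the curve.

Evaluate F(6, 6, 2) term-by-term (mod 7).
  -2*X**2 ↦ -2·36·1·1 = -72
  -X*Y ↦ -1·6·6·1 = -36
  -2*X*Z ↦ -2·6·1·2 = -24
  3*Y**2 ↦ 3·1·36·1 = 108
  -2*Y*Z ↦ -2·1·6·2 = -24
  Z**2 ↦ 1·1·1·4 = 4
Sum: F(6, 6, 2) = (-72) + (-36) + (-24) + (108) + (-24) + (4) = -44.
Reducing mod 7: -44 ≡ 5 (mod 7).
Since F(a, b, c) ≡ 5 ≠ 0 (mod 7), P does NOT lie on the curve.


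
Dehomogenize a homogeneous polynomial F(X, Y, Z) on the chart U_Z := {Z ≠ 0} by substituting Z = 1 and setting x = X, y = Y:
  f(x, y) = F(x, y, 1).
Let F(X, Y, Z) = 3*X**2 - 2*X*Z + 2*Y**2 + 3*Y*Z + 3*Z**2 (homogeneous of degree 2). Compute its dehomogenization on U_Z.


f(x, y) = 3*x**2 - 2*x + 2*y**2 + 3*y + 3

On U_Z we set Z = 1. Each monomial c·X^i·Y^j·Z^k in F becomes c·x^i·y^j·1^k = c·x^i·y^j.
Substituting Z = 1: F(X, Y, 1) = 3*x**2 - 2*x + 2*y**2 + 3*y + 3.
Note: deg(f) ≤ deg(F) = 2; strict inequality happens when F is divisible by Z (lost terms).


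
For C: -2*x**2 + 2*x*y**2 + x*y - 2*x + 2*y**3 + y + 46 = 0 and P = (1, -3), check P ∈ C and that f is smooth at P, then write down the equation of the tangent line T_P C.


Tangent line at P: 9*x + 44*y + 123 = 0.

Step 1: f(1, -3) = 0, so P lies on C.
Step 2: partial derivatives
  f_x(x, y) = -4*x + 2*y**2 + y - 2, f_y(x, y) = 4*x*y + x + 6*y**2 + 1.
  f_x(P) = 9, f_y(P) = 44 (gradient nonzero, so P is smooth).
Step 3: tangent line at P: 9·(x − 1) + 44·(y − -3) = 0.
Expanding: 9*x + 44*y + 123 = 0.


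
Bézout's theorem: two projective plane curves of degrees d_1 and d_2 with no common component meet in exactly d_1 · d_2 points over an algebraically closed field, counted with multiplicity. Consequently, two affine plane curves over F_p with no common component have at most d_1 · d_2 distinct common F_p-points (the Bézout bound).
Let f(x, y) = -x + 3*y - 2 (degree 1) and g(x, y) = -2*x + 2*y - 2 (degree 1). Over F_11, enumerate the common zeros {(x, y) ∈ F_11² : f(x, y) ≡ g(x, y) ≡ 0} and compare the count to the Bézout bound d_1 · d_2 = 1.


Common zeros: {(5, 6)}; count = 1; Bézout bound = 1.

deg(f) = 1, deg(g) = 1, so Bézout bound = 1.
Scan x ∈ F_11. For each x, list the y ∈ F_11 with f(x, y) ≡ 0 and those with g(x, y) ≡ 0 (mod 11); the common zeros in that column are the intersection.
  x = 0: f ≡ 0 at y ∈ {8}; g ≡ 0 at y ∈ {1}; common: ∅.
  x = 1: f ≡ 0 at y ∈ {1}; g ≡ 0 at y ∈ {2}; common: ∅.
  x = 2: f ≡ 0 at y ∈ {5}; g ≡ 0 at y ∈ {3}; common: ∅.
  x = 3: f ≡ 0 at y ∈ {9}; g ≡ 0 at y ∈ {4}; common: ∅.
  x = 4: f ≡ 0 at y ∈ {2}; g ≡ 0 at y ∈ {5}; common: ∅.
  x = 5: f ≡ 0 at y ∈ {6}; g ≡ 0 at y ∈ {6}; common: {6}.
  x = 6: f ≡ 0 at y ∈ {10}; g ≡ 0 at y ∈ {7}; common: ∅.
  x = 7: f ≡ 0 at y ∈ {3}; g ≡ 0 at y ∈ {8}; common: ∅.
  x = 8: f ≡ 0 at y ∈ {7}; g ≡ 0 at y ∈ {9}; common: ∅.
  x = 9: f ≡ 0 at y ∈ {0}; g ≡ 0 at y ∈ {10}; common: ∅.
  x = 10: f ≡ 0 at y ∈ {4}; g ≡ 0 at y ∈ {0}; common: ∅.
Collecting: common zeros = {(5, 6)}, so the count is 1.
Comparison with the Bézout bound: 1 ≤ 1 = deg(f)·deg(g), as expected for curves with no common component (the bound is attained).


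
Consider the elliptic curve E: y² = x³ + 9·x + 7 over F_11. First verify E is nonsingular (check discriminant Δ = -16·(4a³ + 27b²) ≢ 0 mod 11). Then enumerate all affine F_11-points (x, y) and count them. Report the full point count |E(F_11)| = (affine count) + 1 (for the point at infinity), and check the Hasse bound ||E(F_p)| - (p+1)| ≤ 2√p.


Affine points = {(2, 0), (5, 1), (5, 10), (9, 5), (9, 6)}; affine count = 5; |E(F_11)| = 6.

Discriminant check: Δ ∝ 4a³ + 27b² = 4·9³ + 27·7² = 4·729 + 27·49 ≡ 4 (mod 11). Nonzero ⇒ E is nonsingular.
For each x ∈ F_11, compute rhs = x³ + 9·x + 7 mod 11, then count y ∈ F_11 with y² ≡ rhs.
  x = 0: rhs = 7, matching y values: none (0 points).
  x = 1: rhs = 6, matching y values: none (0 points).
  x = 2: rhs = 0, matching y values: 0 (1 points).
  x = 3: rhs = 6, matching y values: none (0 points).
  x = 4: rhs = 8, matching y values: none (0 points).
  x = 5: rhs = 1, matching y values: 1, 10 (2 points).
  x = 6: rhs = 2, matching y values: none (0 points).
  x = 7: rhs = 6, matching y values: none (0 points).
  x = 8: rhs = 8, matching y values: none (0 points).
  x = 9: rhs = 3, matching y values: 5, 6 (2 points).
  x = 10: rhs = 8, matching y values: none (0 points).
Total affine count: 5.
Full point count |E(F_11)| = 5 + 1 = 6.
Hasse bound: |6 − (11+1)| = |-6| = 6 ≤ 2√11 ≈ 6.6332 ✓.
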